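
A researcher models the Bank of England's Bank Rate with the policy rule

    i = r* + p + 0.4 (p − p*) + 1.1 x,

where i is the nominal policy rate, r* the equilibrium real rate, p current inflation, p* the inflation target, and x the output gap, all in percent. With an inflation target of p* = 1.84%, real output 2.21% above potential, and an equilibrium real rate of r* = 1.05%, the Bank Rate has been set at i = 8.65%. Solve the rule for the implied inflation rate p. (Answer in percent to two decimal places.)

Output 2.21% above potential → x = 2.21.
Collecting p: i = r* + (1 + 0.4) p − 0.4 p* + 1.1 x
1.4 p = 8.65 − 1.05 + 0.4 × 1.84 − 1.1 × 2.21 = 5.905
p = 5.905 / 1.4 = 4.22

4.22%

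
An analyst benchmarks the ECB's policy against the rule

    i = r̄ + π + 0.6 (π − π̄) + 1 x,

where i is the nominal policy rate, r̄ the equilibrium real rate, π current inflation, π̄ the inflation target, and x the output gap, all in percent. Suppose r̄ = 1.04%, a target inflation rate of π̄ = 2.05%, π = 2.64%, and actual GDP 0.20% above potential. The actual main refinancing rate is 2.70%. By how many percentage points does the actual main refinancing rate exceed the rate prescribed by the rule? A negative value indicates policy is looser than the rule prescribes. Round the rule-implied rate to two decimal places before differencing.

-1.53 pp

Output 0.20% above potential → x = 0.20.
i = 1.04 + 2.64 + 0.6 × (2.64 − 2.05) + 1 × 0.20
   = 1.04 + 2.64 + 0.354 + 0.2 = 4.23
Deviation = 2.70 − 4.23 = -1.53 pp.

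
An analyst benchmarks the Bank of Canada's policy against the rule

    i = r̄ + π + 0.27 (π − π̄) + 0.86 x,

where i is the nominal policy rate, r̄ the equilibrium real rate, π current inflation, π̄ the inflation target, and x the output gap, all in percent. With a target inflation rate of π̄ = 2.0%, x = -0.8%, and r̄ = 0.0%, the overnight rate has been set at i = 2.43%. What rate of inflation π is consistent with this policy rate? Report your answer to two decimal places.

Collecting π: i = r̄ + (1 + 0.27) π − 0.27 π̄ + 0.86 x
1.27 π = 2.43 − 0.0 + 0.27 × 2.0 − 0.86 × (-0.8) = 3.658
π = 3.658 / 1.27 = 2.88

2.88%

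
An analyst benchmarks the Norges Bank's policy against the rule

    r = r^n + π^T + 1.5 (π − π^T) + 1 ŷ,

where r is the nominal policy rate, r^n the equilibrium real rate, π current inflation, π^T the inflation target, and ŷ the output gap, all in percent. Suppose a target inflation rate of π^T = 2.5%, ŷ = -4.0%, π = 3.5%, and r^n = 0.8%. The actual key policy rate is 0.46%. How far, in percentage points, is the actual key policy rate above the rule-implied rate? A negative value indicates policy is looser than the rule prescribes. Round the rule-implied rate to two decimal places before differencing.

-0.34 pp

r = 0.8 + 2.5 + 1.5 × (3.5 − 2.5) + 1 × (-4.0)
   = 0.8 + 2.5 + 1.5 − 4 = 0.80
Deviation = 0.46 − 0.80 = -0.34 pp.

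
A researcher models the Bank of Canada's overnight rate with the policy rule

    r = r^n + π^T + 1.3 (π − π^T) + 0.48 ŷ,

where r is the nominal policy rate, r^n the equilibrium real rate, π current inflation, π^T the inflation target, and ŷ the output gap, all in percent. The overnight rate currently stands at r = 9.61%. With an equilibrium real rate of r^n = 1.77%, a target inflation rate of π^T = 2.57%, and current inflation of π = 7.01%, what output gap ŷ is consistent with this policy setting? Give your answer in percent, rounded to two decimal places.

-1.05%

0.48 ŷ = 9.61 − 1.77 − 2.57 − 1.3 × (7.01 − 2.57) = -0.502
ŷ = -0.502 / 0.48 = -1.05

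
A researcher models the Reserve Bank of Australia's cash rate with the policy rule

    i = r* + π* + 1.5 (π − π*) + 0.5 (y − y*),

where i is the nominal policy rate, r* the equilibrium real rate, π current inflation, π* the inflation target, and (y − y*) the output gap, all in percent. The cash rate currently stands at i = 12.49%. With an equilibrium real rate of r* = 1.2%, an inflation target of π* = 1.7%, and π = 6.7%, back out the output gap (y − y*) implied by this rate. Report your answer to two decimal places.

4.18%

0.5 (y − y*) = 12.49 − 1.2 − 1.7 − 1.5 × (6.7 − 1.7) = 2.09
(y − y*) = 2.09 / 0.5 = 4.18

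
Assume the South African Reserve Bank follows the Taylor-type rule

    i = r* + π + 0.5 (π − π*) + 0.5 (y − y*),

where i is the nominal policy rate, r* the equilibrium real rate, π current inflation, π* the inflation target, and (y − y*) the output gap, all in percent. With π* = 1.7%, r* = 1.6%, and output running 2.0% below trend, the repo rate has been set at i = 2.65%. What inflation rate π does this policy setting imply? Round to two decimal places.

1.93%

Output 2.0% below potential → (y − y*) = -2.0.
Collecting π: i = r* + (1 + 0.5) π − 0.5 π* + 0.5 (y − y*)
1.5 π = 2.65 − 1.6 + 0.5 × 1.7 − 0.5 × (-2.0) = 2.9
π = 2.9 / 1.5 = 1.93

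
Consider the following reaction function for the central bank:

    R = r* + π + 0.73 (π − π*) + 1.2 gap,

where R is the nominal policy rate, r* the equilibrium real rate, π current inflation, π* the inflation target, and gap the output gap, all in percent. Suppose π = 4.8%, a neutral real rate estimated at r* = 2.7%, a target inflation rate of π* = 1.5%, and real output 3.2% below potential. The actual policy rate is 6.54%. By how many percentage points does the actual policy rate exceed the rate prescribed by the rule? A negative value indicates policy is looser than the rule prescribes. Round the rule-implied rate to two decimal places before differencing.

0.47 pp

Output 3.2% below potential → gap = -3.2.
R = 2.7 + 4.8 + 0.73 × (4.8 − 1.5) + 1.2 × (-3.2)
   = 2.7 + 4.8 + 2.409 − 3.84 = 6.07
Deviation = 6.54 − 6.07 = 0.47 pp.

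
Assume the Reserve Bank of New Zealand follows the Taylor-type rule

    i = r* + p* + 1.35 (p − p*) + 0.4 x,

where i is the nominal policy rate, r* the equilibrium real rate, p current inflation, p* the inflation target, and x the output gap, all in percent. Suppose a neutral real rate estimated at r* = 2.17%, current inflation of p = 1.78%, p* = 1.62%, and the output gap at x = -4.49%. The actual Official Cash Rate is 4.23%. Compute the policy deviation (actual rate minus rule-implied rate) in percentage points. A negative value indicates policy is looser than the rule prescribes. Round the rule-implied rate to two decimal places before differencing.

i = 2.17 + 1.62 + 1.35 × (1.78 − 1.62) + 0.4 × (-4.49)
   = 2.17 + 1.62 + 0.216 − 1.796 = 2.21
Deviation = 4.23 − 2.21 = 2.02 pp.

2.02 pp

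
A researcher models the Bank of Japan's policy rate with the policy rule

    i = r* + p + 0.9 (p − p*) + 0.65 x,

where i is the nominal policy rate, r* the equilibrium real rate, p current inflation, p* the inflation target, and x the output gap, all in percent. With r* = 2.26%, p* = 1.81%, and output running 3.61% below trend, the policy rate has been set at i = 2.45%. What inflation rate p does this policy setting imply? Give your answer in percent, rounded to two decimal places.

Output 3.61% below potential → x = -3.61.
Collecting p: i = r* + (1 + 0.9) p − 0.9 p* + 0.65 x
1.9 p = 2.45 − 2.26 + 0.9 × 1.81 − 0.65 × (-3.61) = 4.1655
p = 4.1655 / 1.9 = 2.19

2.19%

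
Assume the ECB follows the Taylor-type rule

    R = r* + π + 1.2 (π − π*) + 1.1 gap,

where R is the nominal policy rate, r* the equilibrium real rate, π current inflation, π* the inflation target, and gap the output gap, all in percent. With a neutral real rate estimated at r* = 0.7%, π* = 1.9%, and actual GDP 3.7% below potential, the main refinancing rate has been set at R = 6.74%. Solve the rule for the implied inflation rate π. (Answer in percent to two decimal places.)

Output 3.7% below potential → gap = -3.7.
Collecting π: R = r* + (1 + 1.2) π − 1.2 π* + 1.1 gap
2.2 π = 6.74 − 0.7 + 1.2 × 1.9 − 1.1 × (-3.7) = 12.39
π = 12.39 / 2.2 = 5.63

5.63%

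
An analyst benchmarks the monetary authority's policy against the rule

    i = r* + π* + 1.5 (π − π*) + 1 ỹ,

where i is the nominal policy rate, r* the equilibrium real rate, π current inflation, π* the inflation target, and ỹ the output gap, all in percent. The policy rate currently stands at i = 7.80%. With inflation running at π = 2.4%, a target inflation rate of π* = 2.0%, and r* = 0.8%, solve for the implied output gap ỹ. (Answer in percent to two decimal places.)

4.40%

1 ỹ = 7.80 − 0.8 − 2.0 − 1.5 × (2.4 − 2.0) = 4.4
ỹ = 4.4 / 1 = 4.40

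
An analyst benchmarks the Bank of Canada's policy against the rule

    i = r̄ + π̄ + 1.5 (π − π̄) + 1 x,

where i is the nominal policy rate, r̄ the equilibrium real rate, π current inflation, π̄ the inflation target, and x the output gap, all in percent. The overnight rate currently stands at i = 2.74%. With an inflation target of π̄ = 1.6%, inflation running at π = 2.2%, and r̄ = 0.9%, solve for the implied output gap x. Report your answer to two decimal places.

1 x = 2.74 − 0.9 − 1.6 − 1.5 × (2.2 − 1.6) = -0.66
x = -0.66 / 1 = -0.66

-0.66%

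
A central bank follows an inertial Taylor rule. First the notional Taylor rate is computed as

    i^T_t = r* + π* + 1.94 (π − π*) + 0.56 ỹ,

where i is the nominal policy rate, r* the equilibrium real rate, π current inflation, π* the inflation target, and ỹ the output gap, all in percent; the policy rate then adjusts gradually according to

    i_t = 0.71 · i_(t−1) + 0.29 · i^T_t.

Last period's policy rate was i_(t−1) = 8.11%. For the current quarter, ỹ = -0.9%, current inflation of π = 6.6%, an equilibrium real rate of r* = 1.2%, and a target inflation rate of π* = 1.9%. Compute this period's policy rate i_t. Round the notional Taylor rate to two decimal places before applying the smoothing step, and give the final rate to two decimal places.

i^T_t = 1.2 + 1.9 + 1.94 × (6.6 − 1.9) + 0.56 × (-0.9)
   = 1.2 + 1.9 + 9.118 − 0.504 = 11.71
i_t = 0.71 × 8.11 + 0.29 × 11.71 = 5.7581 + 3.3959 = 9.15

9.15%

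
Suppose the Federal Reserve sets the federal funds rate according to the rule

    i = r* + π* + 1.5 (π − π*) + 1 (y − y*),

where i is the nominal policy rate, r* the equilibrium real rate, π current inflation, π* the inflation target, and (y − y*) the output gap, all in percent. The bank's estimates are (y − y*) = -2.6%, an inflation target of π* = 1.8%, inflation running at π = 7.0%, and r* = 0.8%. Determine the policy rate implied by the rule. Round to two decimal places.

7.80%

i = 0.8 + 1.8 + 1.5 × (7.0 − 1.8) + 1 × (-2.6)
   = 0.8 + 1.8 + 7.8 − 2.6 = 7.80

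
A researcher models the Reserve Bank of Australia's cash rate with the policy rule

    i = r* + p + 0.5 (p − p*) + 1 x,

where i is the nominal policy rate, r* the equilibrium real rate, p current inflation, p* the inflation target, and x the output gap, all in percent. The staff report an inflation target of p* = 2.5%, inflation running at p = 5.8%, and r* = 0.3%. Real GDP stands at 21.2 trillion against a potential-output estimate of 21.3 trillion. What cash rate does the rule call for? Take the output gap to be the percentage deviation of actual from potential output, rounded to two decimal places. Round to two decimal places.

Output gap = 100 × (21.2 − 21.3) / 21.3 = -0.47%.
i = 0.30 + 5.80 + 0.5 × (5.80 − 2.50) + 1 × (-0.47)
   = 0.30 + 5.8 + 1.65 − 0.47 = 7.28

7.28%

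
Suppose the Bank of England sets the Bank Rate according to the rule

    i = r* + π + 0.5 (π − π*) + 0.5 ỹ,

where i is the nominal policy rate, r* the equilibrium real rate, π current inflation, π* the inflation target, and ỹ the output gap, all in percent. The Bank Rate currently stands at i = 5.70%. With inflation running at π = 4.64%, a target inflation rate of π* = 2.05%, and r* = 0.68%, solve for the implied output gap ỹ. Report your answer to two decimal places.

0.5 ỹ = 5.70 − 0.68 − 4.64 − 0.5 × (4.64 − 2.05) = -0.915
ỹ = -0.915 / 0.5 = -1.83

-1.83%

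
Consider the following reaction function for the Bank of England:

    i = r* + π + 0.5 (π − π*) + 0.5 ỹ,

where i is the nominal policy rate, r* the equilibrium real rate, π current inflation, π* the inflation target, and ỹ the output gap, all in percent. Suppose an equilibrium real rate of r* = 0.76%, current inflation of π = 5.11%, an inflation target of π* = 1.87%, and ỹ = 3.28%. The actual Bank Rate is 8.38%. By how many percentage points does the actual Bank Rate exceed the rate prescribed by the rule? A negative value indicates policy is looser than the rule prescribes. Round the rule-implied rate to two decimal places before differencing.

-0.75 pp

i = 0.76 + 5.11 + 0.5 × (5.11 − 1.87) + 0.5 × 3.28
   = 0.76 + 5.11 + 1.62 + 1.64 = 9.13
Deviation = 8.38 − 9.13 = -0.75 pp.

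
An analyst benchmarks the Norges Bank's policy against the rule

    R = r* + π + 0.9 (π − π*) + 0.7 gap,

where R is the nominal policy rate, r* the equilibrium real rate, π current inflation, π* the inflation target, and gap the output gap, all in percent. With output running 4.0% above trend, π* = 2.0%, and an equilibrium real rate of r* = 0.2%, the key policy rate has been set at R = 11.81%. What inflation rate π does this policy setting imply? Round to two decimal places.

Output 4.0% above potential → gap = 4.0.
Collecting π: R = r* + (1 + 0.9) π − 0.9 π* + 0.7 gap
1.9 π = 11.81 − 0.2 + 0.9 × 2.0 − 0.7 × 4.0 = 10.61
π = 10.61 / 1.9 = 5.58

5.58%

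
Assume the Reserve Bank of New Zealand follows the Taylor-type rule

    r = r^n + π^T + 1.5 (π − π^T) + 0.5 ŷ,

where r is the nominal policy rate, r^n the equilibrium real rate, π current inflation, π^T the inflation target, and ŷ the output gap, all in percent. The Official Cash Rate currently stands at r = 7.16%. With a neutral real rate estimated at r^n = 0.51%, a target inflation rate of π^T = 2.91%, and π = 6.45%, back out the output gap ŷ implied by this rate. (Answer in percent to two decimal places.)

0.5 ŷ = 7.16 − 0.51 − 2.91 − 1.5 × (6.45 − 2.91) = -1.57
ŷ = -1.57 / 0.5 = -3.14

-3.14%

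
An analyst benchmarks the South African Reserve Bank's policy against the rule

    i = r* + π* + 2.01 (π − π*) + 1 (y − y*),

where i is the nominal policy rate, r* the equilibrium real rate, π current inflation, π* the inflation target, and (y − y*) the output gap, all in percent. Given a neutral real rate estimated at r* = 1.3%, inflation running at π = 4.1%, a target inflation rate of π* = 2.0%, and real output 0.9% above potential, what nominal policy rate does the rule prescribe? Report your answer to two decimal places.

8.42%

Output 0.9% above potential → (y − y*) = 0.9.
i = 1.3 + 2.0 + 2.01 × (4.1 − 2.0) + 1 × 0.9
   = 1.3 + 2 + 4.221 + 0.9 = 8.42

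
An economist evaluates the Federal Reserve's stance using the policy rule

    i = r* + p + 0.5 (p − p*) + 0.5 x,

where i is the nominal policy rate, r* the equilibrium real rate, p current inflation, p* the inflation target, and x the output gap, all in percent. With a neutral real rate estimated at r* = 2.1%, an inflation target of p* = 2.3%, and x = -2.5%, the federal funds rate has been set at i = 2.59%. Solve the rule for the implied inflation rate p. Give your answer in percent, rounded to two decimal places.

Collecting p: i = r* + (1 + 0.5) p − 0.5 p* + 0.5 x
1.5 p = 2.59 − 2.1 + 0.5 × 2.3 − 0.5 × (-2.5) = 2.89
p = 2.89 / 1.5 = 1.93

1.93%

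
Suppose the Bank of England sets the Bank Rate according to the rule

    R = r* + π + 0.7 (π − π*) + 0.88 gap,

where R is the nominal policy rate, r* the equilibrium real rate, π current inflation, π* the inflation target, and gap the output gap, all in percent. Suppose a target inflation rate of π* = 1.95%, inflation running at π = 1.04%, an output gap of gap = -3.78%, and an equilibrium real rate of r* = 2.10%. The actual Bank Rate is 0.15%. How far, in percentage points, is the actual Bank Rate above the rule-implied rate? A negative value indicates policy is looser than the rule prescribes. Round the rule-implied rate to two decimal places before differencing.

R = 2.10 + 1.04 + 0.7 × (1.04 − 1.95) + 0.88 × (-3.78)
   = 2.10 + 1.04 − 0.637 − 3.3264 = -0.82
Deviation = 0.15 − (-0.82) = 0.97 pp.

0.97 pp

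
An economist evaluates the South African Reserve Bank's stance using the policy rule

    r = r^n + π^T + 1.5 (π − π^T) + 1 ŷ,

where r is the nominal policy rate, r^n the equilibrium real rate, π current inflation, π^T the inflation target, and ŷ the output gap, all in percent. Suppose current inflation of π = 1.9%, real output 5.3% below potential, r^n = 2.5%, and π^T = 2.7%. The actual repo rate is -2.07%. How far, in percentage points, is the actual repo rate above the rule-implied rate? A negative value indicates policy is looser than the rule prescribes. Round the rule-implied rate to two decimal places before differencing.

-0.77 pp

Output 5.3% below potential → ŷ = -5.3.
r = 2.5 + 2.7 + 1.5 × (1.9 − 2.7) + 1 × (-5.3)
   = 2.5 + 2.7 − 1.2 − 5.3 = -1.30
Deviation = -2.07 − (-1.30) = -0.77 pp.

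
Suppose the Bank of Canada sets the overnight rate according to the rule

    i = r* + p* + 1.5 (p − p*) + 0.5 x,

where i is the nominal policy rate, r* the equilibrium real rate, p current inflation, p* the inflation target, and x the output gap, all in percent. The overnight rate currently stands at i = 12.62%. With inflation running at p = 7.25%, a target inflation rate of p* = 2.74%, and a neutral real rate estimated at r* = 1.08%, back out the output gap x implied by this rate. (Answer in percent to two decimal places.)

0.5 x = 12.62 − 1.08 − 2.74 − 1.5 × (7.25 − 2.74) = 2.035
x = 2.035 / 0.5 = 4.07

4.07%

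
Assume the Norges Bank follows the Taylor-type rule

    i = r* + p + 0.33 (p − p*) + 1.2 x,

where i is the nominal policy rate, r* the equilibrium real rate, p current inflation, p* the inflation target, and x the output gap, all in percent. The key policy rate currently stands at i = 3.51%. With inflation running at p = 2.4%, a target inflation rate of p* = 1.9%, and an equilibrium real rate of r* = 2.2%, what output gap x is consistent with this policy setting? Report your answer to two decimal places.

1.2 x = 3.51 − 2.2 − 2.4 − 0.33 × (2.4 − 1.9) = -1.255
x = -1.255 / 1.2 = -1.05

-1.05%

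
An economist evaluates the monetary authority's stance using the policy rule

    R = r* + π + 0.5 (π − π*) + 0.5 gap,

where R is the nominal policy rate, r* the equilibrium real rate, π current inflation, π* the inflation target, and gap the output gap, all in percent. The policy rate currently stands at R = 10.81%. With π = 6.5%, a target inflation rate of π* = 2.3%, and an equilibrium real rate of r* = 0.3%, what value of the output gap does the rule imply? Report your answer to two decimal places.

3.82%

0.5 gap = 10.81 − 0.3 − 6.5 − 0.5 × (6.5 − 2.3) = 1.91
gap = 1.91 / 0.5 = 3.82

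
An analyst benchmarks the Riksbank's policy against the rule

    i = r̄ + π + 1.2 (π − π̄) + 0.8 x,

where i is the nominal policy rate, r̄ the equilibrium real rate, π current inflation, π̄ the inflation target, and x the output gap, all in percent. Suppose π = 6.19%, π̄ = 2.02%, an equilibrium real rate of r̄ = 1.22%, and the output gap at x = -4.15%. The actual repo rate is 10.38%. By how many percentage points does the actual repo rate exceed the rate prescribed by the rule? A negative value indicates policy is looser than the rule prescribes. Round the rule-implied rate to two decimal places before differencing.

i = 1.22 + 6.19 + 1.2 × (6.19 − 2.02) + 0.8 × (-4.15)
   = 1.22 + 6.19 + 5.004 − 3.32 = 9.09
Deviation = 10.38 − 9.09 = 1.29 pp.

1.29 pp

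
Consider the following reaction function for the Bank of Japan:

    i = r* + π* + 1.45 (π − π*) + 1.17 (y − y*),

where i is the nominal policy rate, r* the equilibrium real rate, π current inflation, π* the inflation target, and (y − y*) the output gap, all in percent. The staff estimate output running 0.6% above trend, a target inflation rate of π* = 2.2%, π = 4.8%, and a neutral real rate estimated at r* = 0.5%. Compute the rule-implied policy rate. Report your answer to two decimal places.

Output 0.6% above potential → (y − y*) = 0.6.
i = 0.5 + 2.2 + 1.45 × (4.8 − 2.2) + 1.17 × 0.6
   = 0.5 + 2.2 + 3.77 + 0.702 = 7.17

7.17%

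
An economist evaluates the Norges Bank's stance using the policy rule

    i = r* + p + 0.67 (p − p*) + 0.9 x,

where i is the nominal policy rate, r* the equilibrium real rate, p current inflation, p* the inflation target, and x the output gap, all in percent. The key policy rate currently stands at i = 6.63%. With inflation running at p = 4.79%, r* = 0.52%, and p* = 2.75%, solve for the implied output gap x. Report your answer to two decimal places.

0.9 x = 6.63 − 0.52 − 4.79 − 0.67 × (4.79 − 2.75) = -0.0468
x = -0.0468 / 0.9 = -0.05

-0.05%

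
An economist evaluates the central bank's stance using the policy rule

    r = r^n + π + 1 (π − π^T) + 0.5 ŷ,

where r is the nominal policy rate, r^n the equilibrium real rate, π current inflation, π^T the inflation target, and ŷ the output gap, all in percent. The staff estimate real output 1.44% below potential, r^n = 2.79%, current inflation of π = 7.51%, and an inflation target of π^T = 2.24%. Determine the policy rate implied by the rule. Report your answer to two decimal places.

14.85%

Output 1.44% below potential → ŷ = -1.44.
r = 2.79 + 7.51 + 1 × (7.51 − 2.24) + 0.5 × (-1.44)
   = 2.79 + 7.51 + 5.27 − 0.72 = 14.85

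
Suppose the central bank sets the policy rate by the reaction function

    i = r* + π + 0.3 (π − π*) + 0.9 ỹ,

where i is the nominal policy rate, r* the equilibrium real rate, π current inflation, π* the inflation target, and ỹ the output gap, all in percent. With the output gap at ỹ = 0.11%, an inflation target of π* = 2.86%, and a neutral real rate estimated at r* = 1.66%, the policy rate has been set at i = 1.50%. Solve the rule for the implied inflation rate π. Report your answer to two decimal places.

0.46%

Collecting π: i = r* + (1 + 0.3) π − 0.3 π* + 0.9 ỹ
1.3 π = 1.50 − 1.66 + 0.3 × 2.86 − 0.9 × 0.11 = 0.599
π = 0.599 / 1.3 = 0.46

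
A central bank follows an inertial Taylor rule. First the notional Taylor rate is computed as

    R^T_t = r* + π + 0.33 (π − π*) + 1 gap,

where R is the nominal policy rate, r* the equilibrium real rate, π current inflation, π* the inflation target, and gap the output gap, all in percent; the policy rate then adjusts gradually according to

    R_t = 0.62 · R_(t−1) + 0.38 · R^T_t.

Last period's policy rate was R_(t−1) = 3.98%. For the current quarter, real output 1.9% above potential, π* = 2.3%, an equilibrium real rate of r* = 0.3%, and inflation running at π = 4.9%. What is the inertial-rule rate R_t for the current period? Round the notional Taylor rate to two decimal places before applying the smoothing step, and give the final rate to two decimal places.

5.49%

Output 1.9% above potential → gap = 1.9.
R^T_t = 0.3 + 4.9 + 0.33 × (4.9 − 2.3) + 1 × 1.9
   = 0.3 + 4.9 + 0.858 + 1.9 = 7.96
R_t = 0.62 × 3.98 + 0.38 × 7.96 = 2.4676 + 3.0248 = 5.49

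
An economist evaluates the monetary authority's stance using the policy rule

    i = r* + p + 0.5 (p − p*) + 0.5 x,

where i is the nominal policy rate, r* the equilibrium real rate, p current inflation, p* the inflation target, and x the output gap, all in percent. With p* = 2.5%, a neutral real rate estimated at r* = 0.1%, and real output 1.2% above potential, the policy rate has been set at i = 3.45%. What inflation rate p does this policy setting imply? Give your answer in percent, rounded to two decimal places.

Output 1.2% above potential → x = 1.2.
Collecting p: i = r* + (1 + 0.5) p − 0.5 p* + 0.5 x
1.5 p = 3.45 − 0.1 + 0.5 × 2.5 − 0.5 × 1.2 = 4
p = 4 / 1.5 = 2.67

2.67%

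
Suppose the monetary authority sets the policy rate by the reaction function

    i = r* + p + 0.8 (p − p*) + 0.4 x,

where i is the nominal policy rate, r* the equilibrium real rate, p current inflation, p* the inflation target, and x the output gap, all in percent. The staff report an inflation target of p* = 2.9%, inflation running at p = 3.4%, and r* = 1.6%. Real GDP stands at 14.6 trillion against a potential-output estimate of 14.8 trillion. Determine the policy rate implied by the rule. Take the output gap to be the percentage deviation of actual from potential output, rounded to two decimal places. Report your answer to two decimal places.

4.86%

Output gap = 100 × (14.6 − 14.8) / 14.8 = -1.35%.
i = 1.60 + 3.40 + 0.8 × (3.40 − 2.90) + 0.4 × (-1.35)
   = 1.60 + 3.4 + 0.4 − 0.54 = 4.86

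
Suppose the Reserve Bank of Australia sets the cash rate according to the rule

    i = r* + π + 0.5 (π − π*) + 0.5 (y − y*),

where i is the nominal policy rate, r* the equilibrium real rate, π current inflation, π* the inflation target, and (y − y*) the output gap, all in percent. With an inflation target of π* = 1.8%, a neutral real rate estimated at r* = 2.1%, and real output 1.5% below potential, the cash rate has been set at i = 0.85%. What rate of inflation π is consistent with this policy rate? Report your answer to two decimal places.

Output 1.5% below potential → (y − y*) = -1.5.
Collecting π: i = r* + (1 + 0.5) π − 0.5 π* + 0.5 (y − y*)
1.5 π = 0.85 − 2.1 + 0.5 × 1.8 − 0.5 × (-1.5) = 0.4
π = 0.4 / 1.5 = 0.27

0.27%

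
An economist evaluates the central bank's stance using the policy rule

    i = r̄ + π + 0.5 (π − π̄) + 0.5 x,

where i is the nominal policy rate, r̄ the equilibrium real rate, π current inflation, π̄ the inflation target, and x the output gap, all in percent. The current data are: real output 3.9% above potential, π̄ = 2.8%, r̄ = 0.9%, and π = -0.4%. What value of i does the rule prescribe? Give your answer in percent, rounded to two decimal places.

0.85%

Output 3.9% above potential → x = 3.9.
i = 0.9 + (-0.4) + 0.5 × (-0.4 − 2.8) + 0.5 × 3.9
   = 0.9 − 0.4 − 1.6 + 1.95 = 0.85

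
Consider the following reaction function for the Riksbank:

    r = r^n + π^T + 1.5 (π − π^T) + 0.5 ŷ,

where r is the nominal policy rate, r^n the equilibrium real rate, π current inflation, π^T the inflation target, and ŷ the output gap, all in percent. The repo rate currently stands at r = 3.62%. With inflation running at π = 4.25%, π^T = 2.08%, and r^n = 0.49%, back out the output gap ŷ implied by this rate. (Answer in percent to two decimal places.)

0.5 ŷ = 3.62 − 0.49 − 2.08 − 1.5 × (4.25 − 2.08) = -2.205
ŷ = -2.205 / 0.5 = -4.41

-4.41%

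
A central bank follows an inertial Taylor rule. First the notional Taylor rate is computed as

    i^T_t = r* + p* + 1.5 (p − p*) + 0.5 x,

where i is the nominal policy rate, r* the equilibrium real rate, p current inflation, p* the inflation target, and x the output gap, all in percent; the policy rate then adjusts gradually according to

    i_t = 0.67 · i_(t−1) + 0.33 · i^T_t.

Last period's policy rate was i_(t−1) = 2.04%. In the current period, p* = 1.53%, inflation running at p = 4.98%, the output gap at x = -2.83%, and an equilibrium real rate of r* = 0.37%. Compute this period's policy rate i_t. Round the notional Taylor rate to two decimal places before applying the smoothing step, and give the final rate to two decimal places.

i^T_t = 0.37 + 1.53 + 1.5 × (4.98 − 1.53) + 0.5 × (-2.83)
   = 0.37 + 1.53 + 5.175 − 1.415 = 5.66
i_t = 0.67 × 2.04 + 0.33 × 5.66 = 1.3668 + 1.8678 = 3.23

3.23%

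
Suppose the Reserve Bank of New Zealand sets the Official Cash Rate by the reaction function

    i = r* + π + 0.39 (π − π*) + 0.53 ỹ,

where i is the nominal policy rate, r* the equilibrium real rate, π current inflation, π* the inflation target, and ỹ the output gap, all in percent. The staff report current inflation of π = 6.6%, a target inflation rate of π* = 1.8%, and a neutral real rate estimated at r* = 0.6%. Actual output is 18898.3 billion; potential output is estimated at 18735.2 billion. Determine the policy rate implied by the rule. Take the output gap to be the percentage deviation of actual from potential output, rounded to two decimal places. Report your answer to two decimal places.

Output gap = 100 × (18898.3 − 18735.2) / 18735.2 = 0.87%.
i = 0.60 + 6.60 + 0.39 × (6.60 − 1.80) + 0.53 × 0.87
   = 0.60 + 6.6 + 1.872 + 0.4611 = 9.53

9.53%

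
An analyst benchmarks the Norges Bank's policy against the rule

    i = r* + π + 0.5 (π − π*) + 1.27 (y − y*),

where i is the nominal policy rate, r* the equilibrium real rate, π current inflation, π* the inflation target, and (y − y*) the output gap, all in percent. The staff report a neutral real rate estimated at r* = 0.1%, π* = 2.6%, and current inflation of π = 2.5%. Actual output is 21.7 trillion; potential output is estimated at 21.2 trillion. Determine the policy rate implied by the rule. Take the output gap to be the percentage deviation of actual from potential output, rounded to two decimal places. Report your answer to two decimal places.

Output gap = 100 × (21.7 − 21.2) / 21.2 = 2.36%.
i = 0.10 + 2.50 + 0.5 × (2.50 − 2.60) + 1.27 × 2.36
   = 0.10 + 2.5 − 0.05 + 2.9972 = 5.55

5.55%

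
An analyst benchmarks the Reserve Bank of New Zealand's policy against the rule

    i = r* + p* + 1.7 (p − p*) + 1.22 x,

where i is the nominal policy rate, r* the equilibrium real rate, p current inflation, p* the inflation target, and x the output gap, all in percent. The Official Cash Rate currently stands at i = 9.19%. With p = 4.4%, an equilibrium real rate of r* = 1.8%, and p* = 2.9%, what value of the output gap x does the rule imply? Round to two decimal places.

1.22 x = 9.19 − 1.8 − 2.9 − 1.7 × (4.4 − 2.9) = 1.94
x = 1.94 / 1.22 = 1.59

1.59%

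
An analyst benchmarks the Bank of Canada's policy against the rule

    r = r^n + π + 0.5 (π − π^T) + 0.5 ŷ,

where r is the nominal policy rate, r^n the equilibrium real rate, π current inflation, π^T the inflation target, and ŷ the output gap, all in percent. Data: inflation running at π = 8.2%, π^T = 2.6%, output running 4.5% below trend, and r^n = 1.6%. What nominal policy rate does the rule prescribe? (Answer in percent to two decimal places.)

10.35%

Output 4.5% below potential → ŷ = -4.5.
r = 1.6 + 8.2 + 0.5 × (8.2 − 2.6) + 0.5 × (-4.5)
   = 1.6 + 8.2 + 2.8 − 2.25 = 10.35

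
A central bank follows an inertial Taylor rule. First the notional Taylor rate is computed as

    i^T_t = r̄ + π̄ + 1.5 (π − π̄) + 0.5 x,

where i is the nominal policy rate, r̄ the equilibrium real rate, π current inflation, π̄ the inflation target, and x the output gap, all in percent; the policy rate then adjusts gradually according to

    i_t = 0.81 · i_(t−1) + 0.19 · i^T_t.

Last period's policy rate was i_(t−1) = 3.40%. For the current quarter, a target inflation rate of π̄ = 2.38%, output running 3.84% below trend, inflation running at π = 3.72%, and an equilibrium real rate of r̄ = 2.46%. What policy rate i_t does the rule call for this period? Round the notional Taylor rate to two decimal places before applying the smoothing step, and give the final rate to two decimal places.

3.69%

Output 3.84% below potential → x = -3.84.
i^T_t = 2.46 + 2.38 + 1.5 × (3.72 − 2.38) + 0.5 × (-3.84)
   = 2.46 + 2.38 + 2.01 − 1.92 = 4.93
i_t = 0.81 × 3.40 + 0.19 × 4.93 = 2.754 + 0.9367 = 3.69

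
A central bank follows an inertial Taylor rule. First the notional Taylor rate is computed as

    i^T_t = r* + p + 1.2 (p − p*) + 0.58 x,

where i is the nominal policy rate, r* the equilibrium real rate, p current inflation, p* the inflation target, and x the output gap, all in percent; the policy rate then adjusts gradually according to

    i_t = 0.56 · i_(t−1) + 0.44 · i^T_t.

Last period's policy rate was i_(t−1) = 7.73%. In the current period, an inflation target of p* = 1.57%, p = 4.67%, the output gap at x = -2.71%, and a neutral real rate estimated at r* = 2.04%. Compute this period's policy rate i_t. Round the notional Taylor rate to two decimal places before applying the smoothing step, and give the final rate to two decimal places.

i^T_t = 2.04 + 4.67 + 1.2 × (4.67 − 1.57) + 0.58 × (-2.71)
   = 2.04 + 4.67 + 3.72 − 1.5718 = 8.86
i_t = 0.56 × 7.73 + 0.44 × 8.86 = 4.3288 + 3.8984 = 8.23

8.23%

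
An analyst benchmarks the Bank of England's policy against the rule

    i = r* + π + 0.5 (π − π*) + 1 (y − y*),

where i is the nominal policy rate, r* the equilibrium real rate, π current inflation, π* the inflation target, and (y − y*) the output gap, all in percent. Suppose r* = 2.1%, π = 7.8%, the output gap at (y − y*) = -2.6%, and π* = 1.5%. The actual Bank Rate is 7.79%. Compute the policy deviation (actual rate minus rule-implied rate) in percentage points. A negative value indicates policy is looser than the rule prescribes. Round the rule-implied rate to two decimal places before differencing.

-2.66 pp

i = 2.1 + 7.8 + 0.5 × (7.8 − 1.5) + 1 × (-2.6)
   = 2.1 + 7.8 + 3.15 − 2.6 = 10.45
Deviation = 7.79 − 10.45 = -2.66 pp.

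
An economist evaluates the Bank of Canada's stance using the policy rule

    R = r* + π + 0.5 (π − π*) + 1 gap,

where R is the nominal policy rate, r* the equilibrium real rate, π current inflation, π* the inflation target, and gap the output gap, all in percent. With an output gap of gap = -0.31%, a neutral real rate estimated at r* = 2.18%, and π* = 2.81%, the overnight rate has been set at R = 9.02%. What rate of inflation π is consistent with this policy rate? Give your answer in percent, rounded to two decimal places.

Collecting π: R = r* + (1 + 0.5) π − 0.5 π* + 1 gap
1.5 π = 9.02 − 2.18 + 0.5 × 2.81 − 1 × (-0.31) = 8.555
π = 8.555 / 1.5 = 5.70

5.70%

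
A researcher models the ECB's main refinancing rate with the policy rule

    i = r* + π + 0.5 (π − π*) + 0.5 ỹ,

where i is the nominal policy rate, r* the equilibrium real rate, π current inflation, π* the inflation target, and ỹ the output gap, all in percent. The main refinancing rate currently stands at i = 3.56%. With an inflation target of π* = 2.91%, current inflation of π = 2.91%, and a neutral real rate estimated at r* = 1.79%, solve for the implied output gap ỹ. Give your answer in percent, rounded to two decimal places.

-2.28%

0.5 ỹ = 3.56 − 1.79 − 2.91 − 0.5 × (2.91 − 2.91) = -1.14
ỹ = -1.14 / 0.5 = -2.28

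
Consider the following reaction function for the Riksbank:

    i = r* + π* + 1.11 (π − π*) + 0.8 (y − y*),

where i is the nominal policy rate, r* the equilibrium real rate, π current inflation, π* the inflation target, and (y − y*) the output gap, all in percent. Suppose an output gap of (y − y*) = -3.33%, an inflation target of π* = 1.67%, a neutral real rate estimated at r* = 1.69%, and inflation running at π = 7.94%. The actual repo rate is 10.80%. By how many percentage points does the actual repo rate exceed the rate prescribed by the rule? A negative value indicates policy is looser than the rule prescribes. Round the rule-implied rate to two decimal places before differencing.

i = 1.69 + 1.67 + 1.11 × (7.94 − 1.67) + 0.8 × (-3.33)
   = 1.69 + 1.67 + 6.9597 − 2.664 = 7.66
Deviation = 10.80 − 7.66 = 3.14 pp.

3.14 pp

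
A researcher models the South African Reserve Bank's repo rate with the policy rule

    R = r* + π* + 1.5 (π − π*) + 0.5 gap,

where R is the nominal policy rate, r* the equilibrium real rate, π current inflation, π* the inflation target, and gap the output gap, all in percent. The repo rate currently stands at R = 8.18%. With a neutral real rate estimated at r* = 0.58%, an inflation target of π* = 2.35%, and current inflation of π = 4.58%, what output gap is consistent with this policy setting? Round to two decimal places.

0.5 gap = 8.18 − 0.58 − 2.35 − 1.5 × (4.58 − 2.35) = 1.905
gap = 1.905 / 0.5 = 3.81

3.81%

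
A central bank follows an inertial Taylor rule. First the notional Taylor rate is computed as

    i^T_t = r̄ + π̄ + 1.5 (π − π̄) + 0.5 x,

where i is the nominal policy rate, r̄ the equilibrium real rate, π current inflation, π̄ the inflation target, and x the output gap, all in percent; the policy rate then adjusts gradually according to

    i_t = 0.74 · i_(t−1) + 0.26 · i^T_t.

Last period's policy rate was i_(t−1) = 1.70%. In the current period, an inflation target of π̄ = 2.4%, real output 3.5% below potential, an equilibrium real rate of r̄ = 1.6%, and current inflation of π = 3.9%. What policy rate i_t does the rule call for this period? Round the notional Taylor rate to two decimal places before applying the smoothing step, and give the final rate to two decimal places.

Output 3.5% below potential → x = -3.5.
i^T_t = 1.6 + 2.4 + 1.5 × (3.9 − 2.4) + 0.5 × (-3.5)
   = 1.6 + 2.4 + 2.25 − 1.75 = 4.50
i_t = 0.74 × 1.70 + 0.26 × 4.50 = 1.258 + 1.17 = 2.43

2.43%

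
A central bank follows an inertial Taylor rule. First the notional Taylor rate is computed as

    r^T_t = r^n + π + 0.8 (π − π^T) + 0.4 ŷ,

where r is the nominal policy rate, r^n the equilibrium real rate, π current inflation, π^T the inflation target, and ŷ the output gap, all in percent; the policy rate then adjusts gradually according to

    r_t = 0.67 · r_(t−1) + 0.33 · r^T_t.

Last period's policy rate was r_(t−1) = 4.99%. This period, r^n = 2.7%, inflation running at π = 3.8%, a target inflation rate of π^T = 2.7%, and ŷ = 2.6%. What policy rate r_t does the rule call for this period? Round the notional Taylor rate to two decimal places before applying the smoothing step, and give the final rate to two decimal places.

r^T_t = 2.7 + 3.8 + 0.8 × (3.8 − 2.7) + 0.4 × 2.6
   = 2.7 + 3.8 + 0.88 + 1.04 = 8.42
r_t = 0.67 × 4.99 + 0.33 × 8.42 = 3.3433 + 2.7786 = 6.12

6.12%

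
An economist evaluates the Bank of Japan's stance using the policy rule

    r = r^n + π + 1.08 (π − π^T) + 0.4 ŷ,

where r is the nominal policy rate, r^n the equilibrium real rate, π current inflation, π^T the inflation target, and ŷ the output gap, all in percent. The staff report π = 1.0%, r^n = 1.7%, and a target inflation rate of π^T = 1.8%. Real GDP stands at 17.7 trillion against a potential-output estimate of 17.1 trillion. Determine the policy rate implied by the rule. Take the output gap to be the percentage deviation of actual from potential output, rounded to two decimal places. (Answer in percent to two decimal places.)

Output gap = 100 × (17.7 − 17.1) / 17.1 = 3.51%.
r = 1.70 + 1.00 + 1.08 × (1.00 − 1.80) + 0.4 × 3.51
   = 1.70 + 1 − 0.864 + 1.404 = 3.24

3.24%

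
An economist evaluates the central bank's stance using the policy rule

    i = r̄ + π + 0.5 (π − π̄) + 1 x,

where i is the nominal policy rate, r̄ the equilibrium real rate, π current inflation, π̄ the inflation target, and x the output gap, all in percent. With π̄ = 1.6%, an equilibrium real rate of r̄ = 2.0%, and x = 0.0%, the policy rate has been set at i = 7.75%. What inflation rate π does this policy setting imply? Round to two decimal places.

4.37%

Collecting π: i = r̄ + (1 + 0.5) π − 0.5 π̄ + 1 x
1.5 π = 7.75 − 2.0 + 0.5 × 1.6 − 1 × 0.0 = 6.55
π = 6.55 / 1.5 = 4.37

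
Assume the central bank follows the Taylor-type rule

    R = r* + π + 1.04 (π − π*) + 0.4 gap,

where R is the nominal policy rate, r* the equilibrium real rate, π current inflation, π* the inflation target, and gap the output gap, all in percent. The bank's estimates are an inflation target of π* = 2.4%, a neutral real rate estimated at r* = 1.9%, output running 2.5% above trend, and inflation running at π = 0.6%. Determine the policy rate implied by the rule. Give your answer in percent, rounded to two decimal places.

Output 2.5% above potential → gap = 2.5.
R = 1.9 + 0.6 + 1.04 × (0.6 − 2.4) + 0.4 × 2.5
   = 1.9 + 0.6 − 1.872 + 1 = 1.63

1.63%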